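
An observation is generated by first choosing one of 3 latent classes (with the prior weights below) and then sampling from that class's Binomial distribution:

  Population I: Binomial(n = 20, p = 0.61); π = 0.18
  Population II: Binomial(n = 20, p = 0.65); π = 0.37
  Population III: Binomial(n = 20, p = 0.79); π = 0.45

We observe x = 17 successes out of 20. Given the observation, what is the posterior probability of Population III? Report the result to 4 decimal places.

0.8549

Apply Bayes' rule: the posterior for each component is proportional to its prior times its likelihood at x.
Evaluate each component's likelihood at the observed value:
  f_I = C(20,17)·0.61^17·0.39^3 = 1140·0.000224185·0.059319 = 0.0151602
  f_II = C(20,17)·0.65^17·0.35^3 = 1140·0.000659974·0.042875 = 0.0322579
  f_III = C(20,17)·0.79^17·0.21^3 = 1140·0.0181828·0.009261 = 0.191966
Prior × likelihood for each component:
  P(Z=I)·f_I = 0.18 × 0.0151602 = 0.00272884
  P(Z=II)·f_II = 0.37 × 0.0322579 = 0.0119354
  P(Z=III)·f_III = 0.45 × 0.191966 = 0.0863845
Evidence: 0.00272884 + 0.0119354 + 0.0863845 = 0.101049
So the posterior for Population III is 0.0863845 / 0.101049 ≈ 0.8549.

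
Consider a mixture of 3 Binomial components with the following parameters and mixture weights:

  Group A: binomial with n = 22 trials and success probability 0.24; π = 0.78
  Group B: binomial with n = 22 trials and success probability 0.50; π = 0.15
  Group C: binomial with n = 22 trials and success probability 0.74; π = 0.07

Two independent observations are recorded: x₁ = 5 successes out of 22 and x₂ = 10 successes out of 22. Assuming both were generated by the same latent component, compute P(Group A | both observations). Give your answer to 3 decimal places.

Apply Bayes' rule: the posterior for each component is proportional to its prior times its likelihood at x.
Since both observations come from the same component, the likelihood for component k is f_k(x₁)·f_k(x₂).
  L_A = [C(22,5)·0.24^5·0.76^17 = 26334·0.000796262·0.00941523 = 0.197426] × [0.0152245] = 0.0030057
  L_B = [C(22,5)·0.50^5·0.50^17 = 26334·0.03125·7.62939e-06 = 0.00627851] × [0.154172] = 0.000967974
  L_C = [C(22,5)·0.74^5·0.26^17 = 26334·0.221901·1.13383e-10 = 6.62556e-07] × [0.00303853] = 2.0132e-09
Prior × likelihood for each component:
  w_A·L_A = 0.78 × 0.0030057 = 0.00234445
  w_B·L_B = 0.15 × 0.000967974 = 0.000145196
  w_C·L_C = 0.07 × 2.0132e-09 = 1.40924e-10
Denominator: 0.00234445 + 0.000145196 + 1.40924e-10 = 0.00248965
P(Group A | data) = 0.00234445 / 0.00248965 ≈ 0.942

0.942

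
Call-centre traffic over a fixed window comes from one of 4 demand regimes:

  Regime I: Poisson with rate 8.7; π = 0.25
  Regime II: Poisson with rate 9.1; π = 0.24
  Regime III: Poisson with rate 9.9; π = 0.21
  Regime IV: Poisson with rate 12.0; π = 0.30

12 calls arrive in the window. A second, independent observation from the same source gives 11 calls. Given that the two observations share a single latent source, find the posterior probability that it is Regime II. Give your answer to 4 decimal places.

The responsibility of component k is π_k f_k(x) divided by Σ_j π_j f_j(x).
Since both observations come from the same component, the likelihood for component k is f_k(x₁)·f_k(x₂).
  f_I = [e^(−8.7)·8.7^12/12! = 0.0653931] × [0.0901974] = 0.00589829
  f_II = [e^(−9.1)·9.1^12/12! = 0.0751761] × [0.0991334] = 0.00745246
  f_III = [e^(−9.9)·9.9^12/12! = 0.0928475] × [0.112542] = 0.0104493
  f_IV = [e^(−12.0)·12.0^12/12! = 0.114368] × [0.114368] = 0.01308
Multiply by the mixture weights:
  π_I·f_I = 0.25 × 0.00589829 = 0.00147457
  π_II·f_II = 0.24 × 0.00745246 = 0.00178859
  π_III·f_III = 0.21 × 0.0104493 = 0.00219435
  π_IV·f_IV = 0.30 × 0.01308 = 0.00392401
Marginal: 0.00147457 + 0.00178859 + 0.00219435 + 0.00392401 = 0.00938152
Responsibility of Regime II: 0.00178859 / 0.00938152 ≈ 0.1907

0.1907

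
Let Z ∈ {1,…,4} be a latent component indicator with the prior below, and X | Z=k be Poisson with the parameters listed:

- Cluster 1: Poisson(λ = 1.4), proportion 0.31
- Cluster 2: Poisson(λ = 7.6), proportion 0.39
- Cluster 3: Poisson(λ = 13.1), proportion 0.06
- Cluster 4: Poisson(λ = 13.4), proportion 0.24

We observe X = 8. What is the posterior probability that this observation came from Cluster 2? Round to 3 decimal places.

The responsibility of component k is π_k f_k(x) divided by Σ_j π_j f_j(x).
Poisson probabilities:
  f_1 = e^(−1.4)·1.4^8/8! = 9.02592e-05
  f_2 = e^(−7.6)·7.6^8/8! = 0.13815
  f_3 = e^(−13.1)·13.1^8/8! = 0.0439939
  f_4 = e^(−13.4)·13.4^8/8! = 0.0390636
Multiply by the mixture weights:
  π_1·f_1 = 0.31 × 9.02592e-05 = 2.79804e-05
  π_2·f_2 = 0.39 × 0.13815 = 0.0538784
  π_3·f_3 = 0.06 × 0.0439939 = 0.00263963
  π_4·f_4 = 0.24 × 0.0390636 = 0.00937525
Normaliser: 2.79804e-05 + 0.0538784 + 0.00263963 + 0.00937525 = 0.0659213
P(Cluster 2 | 8) = 0.0538784 / 0.0659213 ≈ 0.817

0.817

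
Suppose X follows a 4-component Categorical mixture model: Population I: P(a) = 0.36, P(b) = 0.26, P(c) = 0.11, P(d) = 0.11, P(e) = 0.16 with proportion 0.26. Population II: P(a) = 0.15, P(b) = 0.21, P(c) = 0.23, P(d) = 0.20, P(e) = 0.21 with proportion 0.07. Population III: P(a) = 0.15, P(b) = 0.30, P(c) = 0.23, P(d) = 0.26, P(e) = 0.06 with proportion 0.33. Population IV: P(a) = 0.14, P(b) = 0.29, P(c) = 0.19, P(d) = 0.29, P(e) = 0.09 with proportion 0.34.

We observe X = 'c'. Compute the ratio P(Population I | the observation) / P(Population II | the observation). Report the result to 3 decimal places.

Since P(k|x) ∝ w_k f_k(x), the posterior odds are w_i f_i(x) / (w_j f_j(x)).
Component likelihoods at x = 'c':
  f_I = 0.11
  f_II = 0.23
  f_III = 0.23
  f_IV = 0.19
Odds = (0.26/0.07) × (0.11/0.23) = 3.71429 × 0.478261 ≈ 1.776

1.776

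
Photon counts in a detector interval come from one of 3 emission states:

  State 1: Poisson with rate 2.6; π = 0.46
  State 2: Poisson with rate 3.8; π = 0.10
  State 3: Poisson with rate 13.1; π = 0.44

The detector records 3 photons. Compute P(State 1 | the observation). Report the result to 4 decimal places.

The responsibility of component k is π_k f_k(x) divided by Σ_j π_j f_j(x).
Component likelihoods at x = 3 photons:
  p_1 = e^(−2.6)·2.6^3/3! = 0.217572
  p_2 = e^(−3.8)·3.8^3/3! = 0.204588
  p_3 = e^(−13.1)·13.1^3/3! = 0.000766311
Weight by the priors:
  π_1·p_1 = 0.46 × 0.217572 = 0.100083
  π_2·p_2 = 0.10 × 0.204588 = 0.0204588
  π_3·p_3 = 0.44 × 0.000766311 = 0.000337177
Denominator: 0.100083 + 0.0204588 + 0.000337177 = 0.120879
Responsibility of State 1: 0.100083 / 0.120879 ≈ 0.8280

0.8280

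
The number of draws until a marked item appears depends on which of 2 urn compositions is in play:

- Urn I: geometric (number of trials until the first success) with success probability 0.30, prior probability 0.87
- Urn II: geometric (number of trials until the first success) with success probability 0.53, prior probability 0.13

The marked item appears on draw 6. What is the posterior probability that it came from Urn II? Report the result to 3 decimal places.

0.035

Posterior ∝ prior × likelihood, so P(k | x) ∝ w_k f_k(x); normalise over all components.
Evaluate each component's likelihood at the observed value:
  L_I = 0.30·(1−0.30)^5 = 0.30·0.16807 = 0.050421
  L_II = 0.53·(1−0.53)^5 = 0.53·0.0229345 = 0.0121553
Weight by the priors:
  w_I·L_I = 0.87 × 0.050421 = 0.0438663
  w_II·L_II = 0.13 × 0.0121553 = 0.00158019
Denominator: 0.0438663 + 0.00158019 = 0.0454465
So the posterior for Urn II is 0.00158019 / 0.0454465 ≈ 0.035.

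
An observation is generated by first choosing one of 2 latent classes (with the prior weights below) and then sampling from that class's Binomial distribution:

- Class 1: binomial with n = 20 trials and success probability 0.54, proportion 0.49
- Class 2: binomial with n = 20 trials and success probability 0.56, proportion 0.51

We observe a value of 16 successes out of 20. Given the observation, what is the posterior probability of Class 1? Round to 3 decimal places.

Posterior ∝ prior × likelihood, so P(k | x) ∝ w_k f_k(x); normalise over all components.
Component likelihoods at x = 16 successes out of 20:
  p_1 = C(20,16)·0.54^16·0.46^4 = 4845·5.22757e-05·0.0447746 = 0.0113403
  p_2 = C(20,16)·0.56^16·0.44^4 = 4845·9.35424e-05·0.037481 = 0.0169869
Weight by the priors:
  w_1·p_1 = 0.49 × 0.0113403 = 0.00555676
  w_2·p_2 = 0.51 × 0.0169869 = 0.00866329
Denominator: 0.00555676 + 0.00866329 = 0.0142201
So the posterior for Class 1 is 0.00555676 / 0.0142201 ≈ 0.391.

0.391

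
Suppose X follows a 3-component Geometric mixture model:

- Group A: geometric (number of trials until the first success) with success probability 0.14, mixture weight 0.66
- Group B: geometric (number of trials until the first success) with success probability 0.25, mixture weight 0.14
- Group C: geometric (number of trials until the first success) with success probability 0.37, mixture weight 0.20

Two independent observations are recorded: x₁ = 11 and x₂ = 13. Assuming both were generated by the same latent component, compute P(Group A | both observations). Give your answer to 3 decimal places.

0.966

Posterior ∝ prior × likelihood, so P(k | x) ∝ w_k f_k(x); normalise over all components.
Since both observations come from the same component, the likelihood for component k is f_k(x₁)·f_k(x₂).
  L_A = [0.0309822] × [0.0229145] = 0.000709941
  L_B = [0.0140784] × [0.00791909] = 0.000111488
  L_C = [0.00364424] × [0.0014464] = 5.27103e-06
Prior × likelihood for each component:
  w_A·L_A = 0.66 × 0.000709941 = 0.000468561
  w_B·L_B = 0.14 × 0.000111488 = 1.56083e-05
  w_C·L_C = 0.20 × 5.27103e-06 = 1.05421e-06
Marginal: 0.000468561 + 1.56083e-05 + 1.05421e-06 = 0.000485223
So the posterior for Group A is 0.000468561 / 0.000485223 ≈ 0.966.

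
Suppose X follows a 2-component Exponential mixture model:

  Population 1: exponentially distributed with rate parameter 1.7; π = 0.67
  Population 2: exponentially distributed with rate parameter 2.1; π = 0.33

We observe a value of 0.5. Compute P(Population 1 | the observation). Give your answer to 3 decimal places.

0.667

Apply Bayes' rule: the posterior for each component is proportional to its prior times its likelihood at x.
Evaluate each component's likelihood at the observed value:
  f_1 = 1.7·e^(−1.7·0.5) = 1.7·e^(−0.8500) = 0.726605
  f_2 = 2.1·e^(−2.1·0.5) = 2.1·e^(−1.0500) = 0.734869
Prior × likelihood for each component:
  P(Z=1)·f_1 = 0.67 × 0.726605 = 0.486826
  P(Z=2)·f_2 = 0.33 × 0.734869 = 0.242507
Denominator: 0.486826 + 0.242507 = 0.729332
Responsibility of Population 1: 0.486826 / 0.729332 ≈ 0.667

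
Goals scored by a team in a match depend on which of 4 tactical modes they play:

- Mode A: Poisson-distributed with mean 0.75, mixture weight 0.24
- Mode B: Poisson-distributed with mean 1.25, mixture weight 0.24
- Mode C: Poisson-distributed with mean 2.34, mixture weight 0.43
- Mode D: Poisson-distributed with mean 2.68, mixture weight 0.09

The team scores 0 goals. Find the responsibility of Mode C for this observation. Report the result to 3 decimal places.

P(component k | x) = π_k·f_k(x) / marginal(x), where marginal(x) = Σ_j π_j·f_j(x).
Poisson probabilities:
  L_A = 0.472367
  L_B = 0.286505
  L_C = 0.0963276
  L_D = 0.0685632
Prior × likelihood for each component:
  π_A·L_A = 0.24 × 0.472367 = 0.113368
  π_B·L_B = 0.24 × 0.286505 = 0.0687612
  π_C·L_C = 0.43 × 0.0963276 = 0.0414209
  π_D·L_D = 0.09 × 0.0685632 = 0.00617068
Denominator: 0.113368 + 0.0687612 + 0.0414209 + 0.00617068 = 0.229721
P(Mode C | the observation) = 0.0414209 / 0.229721 ≈ 0.180

0.180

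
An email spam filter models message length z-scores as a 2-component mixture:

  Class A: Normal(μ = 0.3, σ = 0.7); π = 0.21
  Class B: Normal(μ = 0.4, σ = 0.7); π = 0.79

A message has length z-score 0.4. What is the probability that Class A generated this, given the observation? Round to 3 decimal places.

0.208

By Bayes' theorem, P(k | x) = π_k f_k(x) / Σ_j π_j f_j(x).
Evaluate each component's likelihood at the observed value:
  p_A = (1/(0.7·√(2π)))·exp(−(0.4−0.3)²/(2·0.7²)) = 0.569918·exp(-0.01020) = 0.564132
  p_B = (1/(0.7·√(2π)))·exp(−(0.4−0.4)²/(2·0.7²)) = 0.569918·exp(-0.00000) = 0.569918
Prior × likelihood for each component:
  π_A·p_A = 0.21 × 0.564132 = 0.118468
  π_B·p_B = 0.79 × 0.569918 = 0.450235
Normaliser: 0.118468 + 0.450235 = 0.568703
Responsibility of Class A: 0.118468 / 0.568703 ≈ 0.208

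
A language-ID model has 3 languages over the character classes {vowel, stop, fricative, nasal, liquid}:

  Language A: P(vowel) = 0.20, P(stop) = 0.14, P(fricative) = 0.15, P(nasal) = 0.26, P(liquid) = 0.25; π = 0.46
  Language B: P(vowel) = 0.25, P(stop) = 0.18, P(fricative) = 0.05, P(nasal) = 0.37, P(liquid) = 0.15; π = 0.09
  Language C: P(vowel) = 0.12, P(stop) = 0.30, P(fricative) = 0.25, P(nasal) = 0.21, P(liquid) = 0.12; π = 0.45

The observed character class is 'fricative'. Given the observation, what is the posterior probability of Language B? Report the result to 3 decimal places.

Posterior ∝ prior × likelihood, so P(k | x) ∝ π_k f_k(x); normalise over all components.
Component likelihoods at x = 'fricative':
  p_A = P(fricative | comp) = 0.15
  p_B = P(fricative | comp) = 0.05
  p_C = P(fricative | comp) = 0.25
Unnormalised posteriors:
  π_A·p_A = 0.46 × 0.15 = 0.069
  π_B·p_B = 0.09 × 0.05 = 0.0045
  π_C·p_C = 0.45 × 0.25 = 0.1125
Evidence: 0.069 + 0.0045 + 0.1125 = 0.186
P(Language B | x) = 0.0045 / 0.186 ≈ 0.024

0.024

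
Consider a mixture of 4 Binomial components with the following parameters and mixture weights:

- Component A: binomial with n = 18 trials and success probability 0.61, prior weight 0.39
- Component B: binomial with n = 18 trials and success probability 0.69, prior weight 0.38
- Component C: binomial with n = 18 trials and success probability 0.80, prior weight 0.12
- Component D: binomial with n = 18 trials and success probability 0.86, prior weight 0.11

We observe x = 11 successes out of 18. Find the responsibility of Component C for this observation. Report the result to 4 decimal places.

Posterior ∝ prior × likelihood, so P(k | x) ∝ w_k f_k(x); normalise over all components.
Binomial probabilities:
  L_A = 0.190036
  L_B = 0.147784
  L_C = 0.0349909
  L_D = 0.0063846
Unnormalised posteriors:
  w_A·L_A = 0.39 × 0.190036 = 0.0741139
  w_B·L_B = 0.38 × 0.147784 = 0.0561578
  w_C·L_C = 0.12 × 0.0349909 = 0.0041989
  w_D·L_D = 0.11 × 0.0063846 = 0.000702306
Sum: 0.0741139 + 0.0561578 + 0.0041989 + 0.000702306 = 0.135173
P(Component C | data) ≈ 0.0311

0.0311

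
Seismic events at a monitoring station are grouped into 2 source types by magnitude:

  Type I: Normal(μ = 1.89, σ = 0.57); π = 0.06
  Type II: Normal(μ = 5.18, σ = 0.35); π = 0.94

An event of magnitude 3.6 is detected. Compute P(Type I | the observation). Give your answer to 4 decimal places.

The responsibility of component k is π_k f_k(x) divided by Σ_j π_j f_j(x).
Evaluate each component's likelihood at the observed value:
  L_I = 0.00777517
  L_II = 4.282e-05
Weight by the priors:
  π_I·L_I = 0.06 × 0.00777517 = 0.00046651
  π_II·L_II = 0.94 × 4.282e-05 = 4.02508e-05
Normaliser: 0.00046651 + 4.02508e-05 = 0.000506761
Responsibility of Type I: 0.00046651 / 0.000506761 ≈ 0.9206

0.9206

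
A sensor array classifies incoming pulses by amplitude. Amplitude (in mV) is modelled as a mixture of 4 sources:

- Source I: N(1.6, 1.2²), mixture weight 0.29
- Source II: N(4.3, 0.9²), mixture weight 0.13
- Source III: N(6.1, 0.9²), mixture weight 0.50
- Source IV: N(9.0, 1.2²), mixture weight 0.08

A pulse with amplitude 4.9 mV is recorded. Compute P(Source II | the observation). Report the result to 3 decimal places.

Posterior ∝ prior × likelihood, so P(k | x) ∝ w_k f_k(x); normalise over all components.
Normal densities:
  p_I = (1/(1.2·√(2π)))·exp(−(4.9−1.6)²/(2·1.2²)) = 0.332452·exp(-3.78125) = 0.00757797
  p_II = (1/(0.9·√(2π)))·exp(−(4.9−4.3)²/(2·0.9²)) = 0.443269·exp(-0.22222) = 0.354942
  p_III = (1/(0.9·√(2π)))·exp(−(4.9−6.1)²/(2·0.9²)) = 0.443269·exp(-0.88889) = 0.182233
  p_IV = (1/(1.2·√(2π)))·exp(−(4.9−9.0)²/(2·1.2²)) = 0.332452·exp(-5.83681) = 0.000970144
Unnormalised posteriors:
  w_I·p_I = 0.29 × 0.00757797 = 0.00219761
  w_II·p_II = 0.13 × 0.354942 = 0.0461425
  w_III·p_III = 0.50 × 0.182233 = 0.0911167
  w_IV·p_IV = 0.08 × 0.000970144 = 7.76116e-05
Normaliser: 0.00219761 + 0.0461425 + 0.0911167 + 7.76116e-05 = 0.139534
Responsibility of Source II: 0.0461425 / 0.139534 ≈ 0.331

0.331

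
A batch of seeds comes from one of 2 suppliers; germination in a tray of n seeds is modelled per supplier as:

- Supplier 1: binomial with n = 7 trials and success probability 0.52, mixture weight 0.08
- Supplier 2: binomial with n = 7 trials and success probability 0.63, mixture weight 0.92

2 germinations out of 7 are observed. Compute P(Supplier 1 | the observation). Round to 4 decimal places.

0.1788

The responsibility of component k is π_k f_k(x) divided by Σ_j π_j f_j(x).
Evaluate each component's likelihood at the observed value:
  f_1 = C(7,2)·0.52^2·0.48^5 = 21·0.2704·0.0254804 = 0.144688
  f_2 = C(7,2)·0.63^2·0.37^5 = 21·0.3969·0.0069344 = 0.0577975
Prior × likelihood for each component:
  π_1·f_1 = 0.08 × 0.144688 = 0.011575
  π_2·f_2 = 0.92 × 0.0577975 = 0.0531737
Marginal: 0.011575 + 0.0531737 = 0.0647487
P(Supplier 1 | x) = 0.011575 / 0.0647487 ≈ 0.1788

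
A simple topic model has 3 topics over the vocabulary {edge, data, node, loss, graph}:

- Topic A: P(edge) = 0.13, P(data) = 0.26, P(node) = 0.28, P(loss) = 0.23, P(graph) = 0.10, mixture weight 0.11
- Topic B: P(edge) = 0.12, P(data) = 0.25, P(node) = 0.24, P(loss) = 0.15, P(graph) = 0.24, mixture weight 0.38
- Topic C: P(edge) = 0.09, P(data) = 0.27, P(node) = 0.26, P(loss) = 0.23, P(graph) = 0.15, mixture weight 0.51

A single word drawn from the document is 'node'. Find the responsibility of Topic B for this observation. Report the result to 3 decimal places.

0.358

The responsibility of component k is P(Z=k) f_k(x) divided by Σ_j P(Z=j) f_j(x).
Evaluate each component's likelihood at the observed value:
  p_A = P(node | comp) = 0.28
  p_B = P(node | comp) = 0.24
  p_C = P(node | comp) = 0.26
Prior × likelihood for each component:
  P(Z=A)·p_A = 0.11 × 0.28 = 0.0308
  P(Z=B)·p_B = 0.38 × 0.24 = 0.0912
  P(Z=C)·p_C = 0.51 × 0.26 = 0.1326
Denominator: 0.0308 + 0.0912 + 0.1326 = 0.2546
Responsibility of Topic B: 0.0912 / 0.2546 ≈ 0.358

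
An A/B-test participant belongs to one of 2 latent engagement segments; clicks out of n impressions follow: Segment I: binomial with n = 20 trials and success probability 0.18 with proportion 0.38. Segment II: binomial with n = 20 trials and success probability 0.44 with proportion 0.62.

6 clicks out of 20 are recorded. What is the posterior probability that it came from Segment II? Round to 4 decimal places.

0.6256

By Bayes' theorem, P(k | x) = π_k f_k(x) / Σ_j π_j f_j(x).
Binomial probabilities:
  f_I = C(20,6)·0.18^6·0.82^14 = 38760·3.40122e-05·0.0621432 = 0.0819243
  f_II = C(20,6)·0.44^6·0.56^14 = 38760·0.00725631·0.000298286 = 0.0838943
Prior × likelihood for each component:
  π_I·f_I = 0.38 × 0.0819243 = 0.0311312
  π_II·f_II = 0.62 × 0.0838943 = 0.0520144
Evidence: 0.0311312 + 0.0520144 = 0.0831457
P(Segment II | data) = 0.0520144 / 0.0831457 ≈ 0.6256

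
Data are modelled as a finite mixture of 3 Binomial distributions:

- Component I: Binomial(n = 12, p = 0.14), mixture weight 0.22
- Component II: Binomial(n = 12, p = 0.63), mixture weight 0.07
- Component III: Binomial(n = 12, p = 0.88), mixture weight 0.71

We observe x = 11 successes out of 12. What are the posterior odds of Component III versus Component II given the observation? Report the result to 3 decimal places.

Posterior odds = (w_i f_i(x)) / (w_j f_j(x)); the normalising sum cancels.
Component likelihoods at x = 11 successes out of 12:
  L_I = 4.17915e-09
  L_II = 0.0275505
  L_III = 0.352916
Posterior odds = (w_III·L_III) / (w_II·L_II) = (0.71·0.352916) / (0.07·0.0275505) = 0.250571 / 0.00192853 ≈ 129.928

129.928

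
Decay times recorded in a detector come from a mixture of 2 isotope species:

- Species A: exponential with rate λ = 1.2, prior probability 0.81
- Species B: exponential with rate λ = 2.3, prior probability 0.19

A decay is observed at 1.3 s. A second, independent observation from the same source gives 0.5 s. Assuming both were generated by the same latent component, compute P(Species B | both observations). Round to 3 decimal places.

By Bayes' theorem, P(k | x) = π_k f_k(x) / Σ_j π_j f_j(x).
Since both observations come from the same component, the likelihood for component k is f_k(x₁)·f_k(x₂).
  L_A = [0.252163] × [0.658574] = 0.166068
  L_B = [0.115661] × [0.728265] = 0.0842319
Weight by the priors:
  π_A·L_A = 0.81 × 0.166068 = 0.134515
  π_B·L_B = 0.19 × 0.0842319 = 0.0160041
Marginal: 0.134515 + 0.0160041 = 0.150519
P(Species B | x₁,x₂) ≈ 0.106

0.106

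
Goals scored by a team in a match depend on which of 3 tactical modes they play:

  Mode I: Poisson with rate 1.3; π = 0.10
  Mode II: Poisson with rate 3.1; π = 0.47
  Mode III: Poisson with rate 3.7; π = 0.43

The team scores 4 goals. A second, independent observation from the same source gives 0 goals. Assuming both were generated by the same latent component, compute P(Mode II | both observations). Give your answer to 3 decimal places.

The responsibility of component k is P(Z=k) f_k(x) divided by Σ_j P(Z=j) f_j(x).
Since both observations come from the same component, the likelihood for component k is f_k(x₁)·f_k(x₂).
  L_I = [e^(−1.3)·1.3^4/4! = 0.0324324] × [0.272532] = 0.00883887
  L_II = [e^(−3.1)·3.1^4/4! = 0.17335] × [0.0450492] = 0.00780926
  L_III = [e^(−3.7)·3.7^4/4! = 0.193066] × [0.0247235] = 0.00477328
Unnormalised posteriors:
  P(Z=I)·L_I = 0.10 × 0.00883887 = 0.000883887
  P(Z=II)·L_II = 0.47 × 0.00780926 = 0.00367035
  P(Z=III)·L_III = 0.43 × 0.00477328 = 0.00205251
Normaliser: 0.000883887 + 0.00367035 + 0.00205251 = 0.00660675
P(Mode II | x₁,x₂) ≈ 0.556

0.556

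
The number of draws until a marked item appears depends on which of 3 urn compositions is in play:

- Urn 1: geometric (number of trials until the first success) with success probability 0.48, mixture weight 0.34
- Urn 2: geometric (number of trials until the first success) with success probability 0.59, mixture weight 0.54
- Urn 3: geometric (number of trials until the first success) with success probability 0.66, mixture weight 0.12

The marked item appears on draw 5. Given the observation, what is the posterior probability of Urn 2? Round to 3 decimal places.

Apply Bayes' rule: the posterior for each component is proportional to its prior times its likelihood at x.
Component likelihoods at x = 5:
  L_1 = 0.48·(1−0.48)^4 = 0.48·0.0731162 = 0.0350958
  L_2 = 0.59·(1−0.59)^4 = 0.59·0.0282576 = 0.016672
  L_3 = 0.66·(1−0.66)^4 = 0.66·0.0133634 = 0.00881982
Weight by the priors:
  π_1·L_1 = 0.34 × 0.0350958 = 0.0119326
  π_2·L_2 = 0.54 × 0.016672 = 0.00900287
  π_3·L_3 = 0.12 × 0.00881982 = 0.00105838
Evidence: 0.0119326 + 0.00900287 + 0.00105838 = 0.0219938
P(Urn 2 | the observation) = 0.00900287 / 0.0219938 ≈ 0.409

0.409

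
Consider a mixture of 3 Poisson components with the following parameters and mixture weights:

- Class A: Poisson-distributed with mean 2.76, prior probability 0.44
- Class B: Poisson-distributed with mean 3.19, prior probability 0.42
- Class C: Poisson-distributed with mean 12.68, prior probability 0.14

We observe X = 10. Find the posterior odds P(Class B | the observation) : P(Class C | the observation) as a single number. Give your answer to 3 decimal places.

0.040

The posterior odds equal the prior odds times the likelihood ratio: (P(Z=i)/P(Z=j))·(f_i(x)/f_j(x)).
Component likelihoods at x = 10:
  p_A = e^(−2.76)·2.76^10/10! = 0.000447378
  p_B = e^(−3.19)·3.19^10/10! = 0.00123807
  p_C = e^(−12.68)·12.68^10/10! = 0.092167
Odds = (0.42/0.14) × (0.00123807/0.092167) = 3 × 0.0134329 ≈ 0.040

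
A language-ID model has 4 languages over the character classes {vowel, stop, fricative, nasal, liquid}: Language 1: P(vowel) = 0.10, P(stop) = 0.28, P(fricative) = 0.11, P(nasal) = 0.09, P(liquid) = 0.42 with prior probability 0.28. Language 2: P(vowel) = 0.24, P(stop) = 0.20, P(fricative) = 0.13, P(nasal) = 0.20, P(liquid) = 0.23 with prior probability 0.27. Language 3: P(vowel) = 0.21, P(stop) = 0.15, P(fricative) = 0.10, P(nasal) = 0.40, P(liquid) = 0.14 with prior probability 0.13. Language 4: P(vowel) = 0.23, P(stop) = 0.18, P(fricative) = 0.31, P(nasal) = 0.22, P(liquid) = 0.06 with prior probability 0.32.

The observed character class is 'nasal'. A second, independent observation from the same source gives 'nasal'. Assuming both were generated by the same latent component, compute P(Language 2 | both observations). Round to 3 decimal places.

0.219

By Bayes' theorem, P(k | x) = P(Z=k) f_k(x) / Σ_j P(Z=j) f_j(x).
Since both observations come from the same component, the likelihood for component k is f_k(x₁)·f_k(x₂).
  L_1 = [0.09] × [0.09] = 0.0081
  L_2 = [0.2] × [0.2] = 0.04
  L_3 = [0.4] × [0.4] = 0.16
  L_4 = [0.22] × [0.22] = 0.0484
Unnormalised posteriors:
  P(Z=1)·L_1 = 0.28 × 0.0081 = 0.002268
  P(Z=2)·L_2 = 0.27 × 0.04 = 0.0108
  P(Z=3)·L_3 = 0.13 × 0.16 = 0.0208
  P(Z=4)·L_4 = 0.32 × 0.0484 = 0.015488
Marginal: 0.002268 + 0.0108 + 0.0208 + 0.015488 = 0.049356
P(Language 2 | data) ≈ 0.219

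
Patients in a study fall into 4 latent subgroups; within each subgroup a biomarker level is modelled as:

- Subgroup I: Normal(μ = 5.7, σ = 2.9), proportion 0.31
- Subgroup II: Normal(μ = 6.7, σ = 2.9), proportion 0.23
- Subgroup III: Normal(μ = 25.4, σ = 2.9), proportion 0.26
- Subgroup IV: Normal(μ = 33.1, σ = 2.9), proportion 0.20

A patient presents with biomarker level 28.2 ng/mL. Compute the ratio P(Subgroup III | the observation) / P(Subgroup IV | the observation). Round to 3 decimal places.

Only the two components matter; the odds are (w_i f_i(x)) / (w_j f_j(x)).
Normal densities:
  p_I = (1/(2.9·√(2π)))·exp(−(28.2−5.7)²/(2·2.9²)) = 0.137566·exp(-30.09810) = 1.16701e-14
  p_II = (1/(2.9·√(2π)))·exp(−(28.2−6.7)²/(2·2.9²)) = 0.137566·exp(-27.48216) = 1.59647e-13
  p_III = (1/(2.9·√(2π)))·exp(−(28.2−25.4)²/(2·2.9²)) = 0.137566·exp(-0.46611) = 0.0863142
  p_IV = (1/(2.9·√(2π)))·exp(−(28.2−33.1)²/(2·2.9²)) = 0.137566·exp(-1.42747) = 0.0330043
0.0224417 / 0.00660087 ≈ 3.400

3.400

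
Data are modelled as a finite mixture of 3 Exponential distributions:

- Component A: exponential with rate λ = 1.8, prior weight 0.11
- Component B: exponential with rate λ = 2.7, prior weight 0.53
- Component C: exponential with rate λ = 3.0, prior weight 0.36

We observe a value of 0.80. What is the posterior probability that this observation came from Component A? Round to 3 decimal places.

0.151

Apply Bayes' rule: the posterior for each component is proportional to its prior times its likelihood at x.
Exponential densities:
  L_A = 0.42647
  L_B = 0.311378
  L_C = 0.272154
Prior × likelihood for each component:
  π_A·L_A = 0.11 × 0.42647 = 0.0469117
  π_B·L_B = 0.53 × 0.311378 = 0.16503
  π_C·L_C = 0.36 × 0.272154 = 0.0979754
Evidence: 0.0469117 + 0.16503 + 0.0979754 = 0.309917
Responsibility of Component A: 0.0469117 / 0.309917 ≈ 0.151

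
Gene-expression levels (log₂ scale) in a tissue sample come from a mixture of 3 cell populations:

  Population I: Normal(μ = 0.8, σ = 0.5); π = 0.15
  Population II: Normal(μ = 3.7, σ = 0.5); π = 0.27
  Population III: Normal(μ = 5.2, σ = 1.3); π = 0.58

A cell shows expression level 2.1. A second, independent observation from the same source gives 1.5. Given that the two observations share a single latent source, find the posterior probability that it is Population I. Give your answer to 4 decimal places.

Posterior ∝ prior × likelihood, so P(k | x) ∝ w_k f_k(x); normalise over all components.
Since both observations come from the same component, the likelihood for component k is f_k(x₁)·f_k(x₂).
  f_I = [(1/(0.5·√(2π)))·exp(−(2.1−0.8)²/(2·0.5²)) = 0.797885·exp(-3.38000) = 0.0271659] × [0.299455] = 0.00813497
  f_II = [(1/(0.5·√(2π)))·exp(−(2.1−3.7)²/(2·0.5²)) = 0.797885·exp(-5.12000) = 0.00476818] × [4.98849e-05] = 2.3786e-07
  f_III = [(1/(1.3·√(2π)))·exp(−(2.1−5.2)²/(2·1.3²)) = 0.306879·exp(-2.84320) = 0.0178724] × [0.00534497] = 9.55275e-05
Unnormalised posteriors:
  w_I·f_I = 0.15 × 0.00813497 = 0.00122025
  w_II·f_II = 0.27 × 2.3786e-07 = 6.42223e-08
  w_III·f_III = 0.58 × 9.55275e-05 = 5.54059e-05
Sum: 0.00122025 + 6.42223e-08 + 5.54059e-05 = 0.00127572
Responsibility of Population I: 0.00122025 / 0.00127572 ≈ 0.9565

0.9565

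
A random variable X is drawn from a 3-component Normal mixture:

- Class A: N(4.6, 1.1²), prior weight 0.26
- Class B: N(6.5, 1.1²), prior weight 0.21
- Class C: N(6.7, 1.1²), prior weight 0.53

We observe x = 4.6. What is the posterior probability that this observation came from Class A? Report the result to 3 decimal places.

By Bayes' theorem, P(k | x) = π_k f_k(x) / Σ_j π_j f_j(x).
Evaluate each component's likelihood at the observed value:
  f_A = (1/(1.1·√(2π)))·exp(−(4.6−4.6)²/(2·1.1²)) = 0.362675·exp(-0.00000) = 0.362675
  f_B = (1/(1.1·√(2π)))·exp(−(4.6−6.5)²/(2·1.1²)) = 0.362675·exp(-1.49174) = 0.0815952
  f_C = (1/(1.1·√(2π)))·exp(−(4.6−6.7)²/(2·1.1²)) = 0.362675·exp(-1.82231) = 0.0586268
Weight by the priors:
  π_A·f_A = 0.26 × 0.362675 = 0.0942954
  π_B·f_B = 0.21 × 0.0815952 = 0.017135
  π_C·f_C = 0.53 × 0.0586268 = 0.0310722
Denominator: 0.0942954 + 0.017135 + 0.0310722 = 0.142503
P(Class A | the observation) = 0.0942954 / 0.142503 ≈ 0.662

0.662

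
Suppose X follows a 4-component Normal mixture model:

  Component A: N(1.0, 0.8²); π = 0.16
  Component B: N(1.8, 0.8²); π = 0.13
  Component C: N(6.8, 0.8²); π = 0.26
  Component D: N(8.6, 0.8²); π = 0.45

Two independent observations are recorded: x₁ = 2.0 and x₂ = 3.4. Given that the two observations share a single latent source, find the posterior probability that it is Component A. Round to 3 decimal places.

The responsibility of component k is π_k f_k(x) divided by Σ_j π_j f_j(x).
Since both observations come from the same component, the likelihood for component k is f_k(x₁)·f_k(x₂).
  L_A = [0.228311] × [0.00553981] = 0.0012648
  L_B = [0.483335] × [0.0674887] = 0.0326197
  L_C = [7.59485e-09] × [5.96483e-05] = 4.5302e-13
  L_D = [8.28392e-16] × [3.33695e-10] = 2.7643e-25
Prior × likelihood for each component:
  π_A·L_A = 0.16 × 0.0012648 = 0.000202368
  π_B·L_B = 0.13 × 0.0326197 = 0.00424056
  π_C·L_C = 0.26 × 4.5302e-13 = 1.17785e-13
  π_D·L_D = 0.45 × 2.7643e-25 = 1.24393e-25
Marginal: 0.000202368 + 0.00424056 + 1.17785e-13 + 1.24393e-25 = 0.00444292
Responsibility of Component A: 0.000202368 / 0.00444292 ≈ 0.046

0.046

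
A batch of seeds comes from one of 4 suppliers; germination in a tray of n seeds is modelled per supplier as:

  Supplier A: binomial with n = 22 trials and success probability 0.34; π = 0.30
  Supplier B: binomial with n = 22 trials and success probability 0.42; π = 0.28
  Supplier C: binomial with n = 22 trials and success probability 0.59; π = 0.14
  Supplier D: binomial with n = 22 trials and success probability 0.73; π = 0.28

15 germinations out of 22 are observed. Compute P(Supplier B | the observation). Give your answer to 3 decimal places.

The responsibility of component k is π_k f_k(x) divided by Σ_j π_j f_j(x).
Binomial probabilities:
  f_A = 0.000872625
  f_B = 0.00840566
  f_C = 0.121368
  f_D = 0.158937
Weight by the priors:
  π_A·f_A = 0.30 × 0.000872625 = 0.000261788
  π_B·f_B = 0.28 × 0.00840566 = 0.00235358
  π_C·f_C = 0.14 × 0.121368 = 0.0169915
  π_D·f_D = 0.28 × 0.158937 = 0.0445024
Marginal: 0.000261788 + 0.00235358 + 0.0169915 + 0.0445024 = 0.0641093
So the posterior for Supplier B is 0.00235358 / 0.0641093 ≈ 0.037.

0.037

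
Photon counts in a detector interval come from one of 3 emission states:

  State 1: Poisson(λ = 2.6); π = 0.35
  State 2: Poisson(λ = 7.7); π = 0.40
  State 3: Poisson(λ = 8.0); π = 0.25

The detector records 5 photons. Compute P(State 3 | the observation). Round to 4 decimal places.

P(component k | x) = P(Z=k)·f_k(x) / marginal(x), where marginal(x) = Σ_j P(Z=j)·f_j(x).
Evaluate each component's likelihood at the observed value:
  p_1 = 0.0735394
  p_2 = 0.102142
  p_3 = 0.0916037
Unnormalised posteriors:
  P(Z=1)·p_1 = 0.35 × 0.0735394 = 0.0257388
  P(Z=2)·p_2 = 0.40 × 0.102142 = 0.0408568
  P(Z=3)·p_3 = 0.25 × 0.0916037 = 0.0229009
Denominator: 0.0257388 + 0.0408568 + 0.0229009 = 0.0894965
Responsibility of State 3: 0.0229009 / 0.0894965 ≈ 0.2559

0.2559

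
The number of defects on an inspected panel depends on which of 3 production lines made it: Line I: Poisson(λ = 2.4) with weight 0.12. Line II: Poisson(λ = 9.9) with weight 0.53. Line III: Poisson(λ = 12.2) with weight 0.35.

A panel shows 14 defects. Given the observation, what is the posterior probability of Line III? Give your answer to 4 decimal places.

0.5522

By Bayes' theorem, P(k | x) = P(Z=k) f_k(x) / Σ_j P(Z=j) f_j(x).
Poisson probabilities:
  L_I = 2.18898e-07
  L_II = 0.0499999
  L_III = 0.0933763
Unnormalised posteriors:
  P(Z=I)·L_I = 0.12 × 2.18898e-07 = 2.62678e-08
  P(Z=II)·L_II = 0.53 × 0.0499999 = 0.0264999
  P(Z=III)·L_III = 0.35 × 0.0933763 = 0.0326817
Denominator: 2.62678e-08 + 0.0264999 + 0.0326817 = 0.0591817
P(Line III | the observation) ≈ 0.5522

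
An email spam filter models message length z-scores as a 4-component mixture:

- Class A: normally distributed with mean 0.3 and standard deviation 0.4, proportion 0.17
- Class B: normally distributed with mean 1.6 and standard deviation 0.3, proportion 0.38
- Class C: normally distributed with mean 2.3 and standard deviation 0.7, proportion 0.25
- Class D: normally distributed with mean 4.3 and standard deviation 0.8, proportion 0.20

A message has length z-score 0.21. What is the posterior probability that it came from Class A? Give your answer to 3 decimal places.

By Bayes' theorem, P(k | x) = w_k f_k(x) / Σ_j w_j f_j(x).
Normal densities:
  p_A = 0.972427
  p_B = 2.89814e-05
  p_C = 0.00660777
  p_D = 1.0522e-06
Prior × likelihood for each component:
  w_A·p_A = 0.17 × 0.972427 = 0.165313
  w_B·p_B = 0.38 × 2.89814e-05 = 1.1013e-05
  w_C·p_C = 0.25 × 0.00660777 = 0.00165194
  w_D·p_D = 0.20 × 1.0522e-06 = 2.10441e-07
Marginal: 0.165313 + 1.1013e-05 + 0.00165194 + 2.10441e-07 = 0.166976
Responsibility of Class A: 0.165313 / 0.166976 ≈ 0.990

0.990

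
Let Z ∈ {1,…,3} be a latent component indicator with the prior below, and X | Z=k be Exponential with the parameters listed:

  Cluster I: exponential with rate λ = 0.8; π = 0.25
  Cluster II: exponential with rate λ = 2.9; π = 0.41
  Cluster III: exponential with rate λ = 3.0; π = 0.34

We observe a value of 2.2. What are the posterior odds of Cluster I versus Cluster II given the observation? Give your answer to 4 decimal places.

17.0722

Since P(k|x) ∝ π_k f_k(x), the posterior odds are π_i f_i(x) / (π_j f_j(x)).
Component likelihoods at x = 2.2:
  f_I = 0.8·e^(−0.8·2.2) = 0.8·e^(−1.7600) = 0.137636
  f_II = 2.9·e^(−2.9·2.2) = 2.9·e^(−6.3800) = 0.00491586
  f_III = 3.0·e^(−3.0·2.2) = 3.0·e^(−6.6000) = 0.0040811
0.034409 / 0.0020155 ≈ 17.0722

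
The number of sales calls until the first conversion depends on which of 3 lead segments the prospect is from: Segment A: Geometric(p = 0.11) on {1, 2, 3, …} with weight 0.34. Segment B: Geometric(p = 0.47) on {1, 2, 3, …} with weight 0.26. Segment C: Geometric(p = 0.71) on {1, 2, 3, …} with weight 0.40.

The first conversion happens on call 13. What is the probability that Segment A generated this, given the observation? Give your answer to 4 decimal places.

0.9935

Apply Bayes' rule: the posterior for each component is proportional to its prior times its likelihood at x.
Geometric probabilities:
  L_A = 0.0271689
  L_B = 0.000230892
  L_C = 2.51208e-07
Multiply by the mixture weights:
  w_A·L_A = 0.34 × 0.0271689 = 0.00923744
  w_B·L_B = 0.26 × 0.000230892 = 6.00318e-05
  w_C·L_C = 0.40 × 2.51208e-07 = 1.00483e-07
Normaliser: 0.00923744 + 6.00318e-05 + 1.00483e-07 = 0.00929757
P(Segment A | 13) ≈ 0.9935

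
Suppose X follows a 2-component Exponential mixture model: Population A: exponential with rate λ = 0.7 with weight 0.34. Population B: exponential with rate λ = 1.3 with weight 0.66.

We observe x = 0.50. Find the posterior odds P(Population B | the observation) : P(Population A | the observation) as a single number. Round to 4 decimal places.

Posterior odds = (P(Z=i) f_i(x)) / (P(Z=j) f_j(x)); the normalising sum cancels.
Component likelihoods at x = 0.50:
  f_A = 0.7·e^(−0.7·0.50) = 0.7·e^(−0.3500) = 0.493282
  f_B = 1.3·e^(−1.3·0.50) = 1.3·e^(−0.6500) = 0.67866
Odds = (0.66/0.34) × (0.67866/0.493282) = 1.94118 × 1.37581 ≈ 2.6707

2.6707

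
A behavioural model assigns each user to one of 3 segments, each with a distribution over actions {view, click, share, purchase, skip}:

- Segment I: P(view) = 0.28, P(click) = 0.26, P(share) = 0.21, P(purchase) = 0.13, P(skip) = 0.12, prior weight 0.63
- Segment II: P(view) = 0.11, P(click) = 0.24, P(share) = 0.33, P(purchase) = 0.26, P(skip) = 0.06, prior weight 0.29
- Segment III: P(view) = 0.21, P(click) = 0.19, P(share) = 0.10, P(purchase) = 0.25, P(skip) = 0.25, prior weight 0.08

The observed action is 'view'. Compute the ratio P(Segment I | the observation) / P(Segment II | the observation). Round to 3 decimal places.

Only the two components matter; the odds are (P(Z=i) f_i(x)) / (P(Z=j) f_j(x)).
Categorical probabilities:
  L_I = P(view | comp) = 0.28
  L_II = P(view | comp) = 0.11
  L_III = P(view | comp) = 0.21
Odds = (0.63/0.29) × (0.28/0.11) = 2.17241 × 2.54545 ≈ 5.530

5.530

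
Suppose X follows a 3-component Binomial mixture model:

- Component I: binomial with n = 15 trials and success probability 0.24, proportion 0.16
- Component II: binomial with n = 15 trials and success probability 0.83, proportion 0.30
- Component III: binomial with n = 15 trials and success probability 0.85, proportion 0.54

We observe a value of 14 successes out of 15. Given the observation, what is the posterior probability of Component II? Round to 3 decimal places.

The responsibility of component k is w_k f_k(x) divided by Σ_j w_j f_j(x).
Evaluate each component's likelihood at the observed value:
  f_I = C(15,14)·0.24^14·0.76^1 = 15·2.10357e-09·0.76 = 2.39807e-08
  f_II = C(15,14)·0.83^14·0.17^1 = 15·0.0736365·0.17 = 0.187773
  f_III = C(15,14)·0.85^14·0.15^1 = 15·0.10277·0.15 = 0.231232
Prior × likelihood for each component:
  w_I·f_I = 0.16 × 2.39807e-08 = 3.83692e-09
  w_II·f_II = 0.30 × 0.187773 = 0.0563319
  w_III·f_III = 0.54 × 0.231232 = 0.124865
Denominator: 3.83692e-09 + 0.0563319 + 0.124865 = 0.181197
P(Component II | the observation) = 0.0563319 / 0.181197 ≈ 0.311

0.311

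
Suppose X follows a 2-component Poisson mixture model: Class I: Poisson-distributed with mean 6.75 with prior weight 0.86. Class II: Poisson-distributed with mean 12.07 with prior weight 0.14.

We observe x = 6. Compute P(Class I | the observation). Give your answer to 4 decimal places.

Apply Bayes' rule: the posterior for each component is proportional to its prior times its likelihood at x.
Evaluate each component's likelihood at the observed value:
  f_I = 0.153816
  f_II = 0.0246024
Multiply by the mixture weights:
  P(Z=I)·f_I = 0.86 × 0.153816 = 0.132282
  P(Z=II)·f_II = 0.14 × 0.0246024 = 0.00344433
Marginal: 0.132282 + 0.00344433 = 0.135726
P(Class I | x) = 0.132282 / 0.135726 ≈ 0.9746

0.9746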